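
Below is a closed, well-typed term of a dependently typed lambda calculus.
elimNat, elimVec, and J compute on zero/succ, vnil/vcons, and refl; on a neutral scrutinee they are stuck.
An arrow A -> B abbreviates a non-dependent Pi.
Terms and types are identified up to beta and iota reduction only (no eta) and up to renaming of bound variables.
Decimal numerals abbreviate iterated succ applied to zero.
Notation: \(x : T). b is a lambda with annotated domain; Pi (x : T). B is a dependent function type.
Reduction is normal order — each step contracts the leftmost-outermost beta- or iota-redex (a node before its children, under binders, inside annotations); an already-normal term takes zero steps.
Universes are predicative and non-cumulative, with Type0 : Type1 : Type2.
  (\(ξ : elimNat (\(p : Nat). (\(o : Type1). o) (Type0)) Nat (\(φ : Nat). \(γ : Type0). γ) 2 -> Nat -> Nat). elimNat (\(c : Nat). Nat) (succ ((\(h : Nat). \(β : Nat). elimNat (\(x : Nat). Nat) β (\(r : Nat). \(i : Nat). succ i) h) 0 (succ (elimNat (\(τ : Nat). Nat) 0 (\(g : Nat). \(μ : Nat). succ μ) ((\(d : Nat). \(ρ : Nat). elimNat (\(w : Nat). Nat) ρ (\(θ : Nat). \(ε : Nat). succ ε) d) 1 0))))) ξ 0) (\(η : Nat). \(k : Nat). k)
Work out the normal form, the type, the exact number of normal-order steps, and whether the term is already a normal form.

reduced normal form:
  3
the term's type:
  Nat
reduction steps (normal order): 15
started in normal form: no
first contracted redex: a beta-redex


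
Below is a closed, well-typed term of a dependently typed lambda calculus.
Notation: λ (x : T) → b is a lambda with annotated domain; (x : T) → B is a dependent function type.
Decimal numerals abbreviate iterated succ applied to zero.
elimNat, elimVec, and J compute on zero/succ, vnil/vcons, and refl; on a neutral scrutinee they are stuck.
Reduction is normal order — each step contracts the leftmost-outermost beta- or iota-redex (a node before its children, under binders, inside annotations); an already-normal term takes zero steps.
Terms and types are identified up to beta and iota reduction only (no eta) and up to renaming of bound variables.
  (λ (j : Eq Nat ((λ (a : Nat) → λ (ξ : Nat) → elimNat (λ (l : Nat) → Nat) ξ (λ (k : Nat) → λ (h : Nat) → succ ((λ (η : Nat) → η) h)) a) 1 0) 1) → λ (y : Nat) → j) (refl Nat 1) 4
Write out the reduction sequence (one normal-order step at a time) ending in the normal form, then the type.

normal-order reduction sequence:
  (λ (j : Eq Nat ((λ (a : Nat) → λ (ξ : Nat) → elimNat (λ (l : Nat) → Nat) ξ (λ (k : Nat) → λ (h : Nat) → succ ((λ (η : Nat) → η) h)) a) 1 0) 1) → λ (y : Nat) → j) (refl Nat 1) 4
  ~> (λ (j : Nat) → refl Nat 1) 4
  ~> refl Nat 1
type:
  Eq Nat 1 1


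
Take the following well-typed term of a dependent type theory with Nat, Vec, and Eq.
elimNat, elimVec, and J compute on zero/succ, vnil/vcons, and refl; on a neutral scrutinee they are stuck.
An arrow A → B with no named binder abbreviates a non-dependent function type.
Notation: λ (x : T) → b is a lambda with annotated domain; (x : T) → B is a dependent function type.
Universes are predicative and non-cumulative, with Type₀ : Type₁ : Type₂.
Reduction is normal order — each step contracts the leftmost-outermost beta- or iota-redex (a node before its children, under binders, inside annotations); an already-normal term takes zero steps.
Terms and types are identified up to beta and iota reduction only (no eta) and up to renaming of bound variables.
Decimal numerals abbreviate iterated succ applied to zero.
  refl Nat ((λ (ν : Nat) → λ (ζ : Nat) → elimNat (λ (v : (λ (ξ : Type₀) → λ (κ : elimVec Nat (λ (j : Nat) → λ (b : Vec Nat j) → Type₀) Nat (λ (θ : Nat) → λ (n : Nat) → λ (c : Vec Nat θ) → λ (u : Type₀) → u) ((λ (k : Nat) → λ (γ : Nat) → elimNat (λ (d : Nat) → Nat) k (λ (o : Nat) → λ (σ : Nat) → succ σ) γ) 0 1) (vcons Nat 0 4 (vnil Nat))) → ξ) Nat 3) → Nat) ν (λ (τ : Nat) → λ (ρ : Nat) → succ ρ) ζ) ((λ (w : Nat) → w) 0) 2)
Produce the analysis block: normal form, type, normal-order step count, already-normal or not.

normal form:
  refl Nat 2
type:
  Eq Nat 2 2
steps to reach normal form (normal order): 10
term was already normal: no
first contracted redex: a beta-redex


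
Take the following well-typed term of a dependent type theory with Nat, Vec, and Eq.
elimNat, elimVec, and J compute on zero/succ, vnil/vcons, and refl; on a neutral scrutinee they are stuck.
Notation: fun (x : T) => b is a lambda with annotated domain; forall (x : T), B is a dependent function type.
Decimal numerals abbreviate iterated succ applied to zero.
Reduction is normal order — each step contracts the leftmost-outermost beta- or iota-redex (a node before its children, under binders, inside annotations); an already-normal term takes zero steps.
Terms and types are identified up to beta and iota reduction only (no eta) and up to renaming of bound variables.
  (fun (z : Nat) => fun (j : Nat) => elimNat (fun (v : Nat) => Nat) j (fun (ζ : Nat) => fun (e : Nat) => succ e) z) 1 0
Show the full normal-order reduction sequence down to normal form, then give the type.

reduction (normal order):
  (fun (z : Nat) => fun (j : Nat) => elimNat (fun (v : Nat) => Nat) j (fun (ζ : Nat) => fun (e : Nat) => succ e) z) 1 0
  ~> (fun (z : Nat) => elimNat (fun (j : Nat) => Nat) z (fun (v : Nat) => fun (ζ : Nat) => succ ζ) 1) 0
  ~> elimNat (fun (z : Nat) => Nat) 0 (fun (j : Nat) => fun (v : Nat) => succ v) 1
  ~> (fun (z : Nat) => fun (j : Nat) => succ j) 0 (elimNat (fun (v : Nat) => Nat) 0 (fun (ζ : Nat) => fun (e : Nat) => succ e) 0)
  ~> (fun (z : Nat) => succ z) (elimNat (fun (j : Nat) => Nat) 0 (fun (v : Nat) => fun (ζ : Nat) => succ ζ) 0)
  ~> succ (elimNat (fun (z : Nat) => Nat) 0 (fun (j : Nat) => fun (v : Nat) => succ v) 0)
  ~> 1
inferred type:
  Nat


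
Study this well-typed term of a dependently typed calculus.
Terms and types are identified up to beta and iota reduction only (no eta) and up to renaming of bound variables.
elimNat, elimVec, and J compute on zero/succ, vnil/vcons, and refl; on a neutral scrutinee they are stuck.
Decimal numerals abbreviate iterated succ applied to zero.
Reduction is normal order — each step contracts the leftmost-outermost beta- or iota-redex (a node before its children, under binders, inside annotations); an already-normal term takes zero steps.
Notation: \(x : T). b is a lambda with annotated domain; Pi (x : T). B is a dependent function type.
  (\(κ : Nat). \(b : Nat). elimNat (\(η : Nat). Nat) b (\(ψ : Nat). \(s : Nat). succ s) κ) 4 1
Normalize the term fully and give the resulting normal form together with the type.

reduced normal form:
  5
the term's type:
  Nat


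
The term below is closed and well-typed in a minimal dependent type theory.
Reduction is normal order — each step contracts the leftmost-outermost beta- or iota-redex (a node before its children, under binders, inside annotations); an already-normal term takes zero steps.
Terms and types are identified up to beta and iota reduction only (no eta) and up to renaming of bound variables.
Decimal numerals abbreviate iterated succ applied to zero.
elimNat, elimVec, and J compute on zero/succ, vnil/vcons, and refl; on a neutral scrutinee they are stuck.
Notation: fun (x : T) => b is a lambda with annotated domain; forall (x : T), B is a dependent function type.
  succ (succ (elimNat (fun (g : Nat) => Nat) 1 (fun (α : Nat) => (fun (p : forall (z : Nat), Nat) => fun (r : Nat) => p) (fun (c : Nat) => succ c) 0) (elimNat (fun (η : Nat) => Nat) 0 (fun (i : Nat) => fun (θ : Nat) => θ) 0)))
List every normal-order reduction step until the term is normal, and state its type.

normal-order reduction:
  succ (succ (elimNat (fun (g : Nat) => Nat) 1 (fun (α : Nat) => (fun (p : forall (z : Nat), Nat) => fun (r : Nat) => p) (fun (c : Nat) => succ c) 0) (elimNat (fun (η : Nat) => Nat) 0 (fun (i : Nat) => fun (θ : Nat) => θ) 0)))
  ~> succ (succ (elimNat (fun (g : Nat) => Nat) 1 (fun (α : Nat) => (fun (p : Nat) => fun (z : Nat) => succ z) 0) (elimNat (fun (r : Nat) => Nat) 0 (fun (c : Nat) => fun (η : Nat) => η) 0)))
  ~> succ (succ (elimNat (fun (g : Nat) => Nat) 1 (fun (α : Nat) => fun (p : Nat) => succ p) (elimNat (fun (z : Nat) => Nat) 0 (fun (r : Nat) => fun (c : Nat) => c) 0)))
  ~> succ (succ (elimNat (fun (g : Nat) => Nat) 1 (fun (α : Nat) => fun (p : Nat) => succ p) 0))
  ~> 3
inferred type:
  Nat


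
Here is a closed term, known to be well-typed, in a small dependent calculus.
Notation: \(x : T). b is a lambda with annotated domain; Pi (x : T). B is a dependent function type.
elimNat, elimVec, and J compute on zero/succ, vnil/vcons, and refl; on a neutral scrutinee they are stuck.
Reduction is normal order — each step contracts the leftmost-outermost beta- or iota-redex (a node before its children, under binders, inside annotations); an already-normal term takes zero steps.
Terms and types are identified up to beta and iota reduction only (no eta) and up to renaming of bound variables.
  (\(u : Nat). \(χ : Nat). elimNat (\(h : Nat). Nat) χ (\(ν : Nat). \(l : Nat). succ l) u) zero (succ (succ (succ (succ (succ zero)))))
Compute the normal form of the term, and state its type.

normal form:
  succ (succ (succ (succ (succ zero))))
the term's type:
  Nat
observation: 3 normal-order steps separate the term from its normal form.


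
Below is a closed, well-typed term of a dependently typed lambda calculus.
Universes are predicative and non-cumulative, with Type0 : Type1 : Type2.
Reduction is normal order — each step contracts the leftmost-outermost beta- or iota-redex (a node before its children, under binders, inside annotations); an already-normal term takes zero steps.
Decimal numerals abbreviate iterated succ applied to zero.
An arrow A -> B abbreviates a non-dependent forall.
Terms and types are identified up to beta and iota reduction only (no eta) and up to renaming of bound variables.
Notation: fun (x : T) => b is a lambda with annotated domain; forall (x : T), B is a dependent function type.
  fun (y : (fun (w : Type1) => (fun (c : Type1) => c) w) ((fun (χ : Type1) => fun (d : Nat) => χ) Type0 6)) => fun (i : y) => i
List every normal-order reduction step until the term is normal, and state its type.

reduction (normal order):
  fun (y : (fun (w : Type1) => (fun (c : Type1) => c) w) ((fun (χ : Type1) => fun (d : Nat) => χ) Type0 6)) => fun (i : y) => i
  ~> fun (y : (fun (w : Type1) => w) ((fun (c : Type1) => fun (χ : Nat) => c) Type0 6)) => fun (d : y) => d
  ~> fun (y : (fun (w : Type1) => fun (c : Nat) => w) Type0 6) => fun (χ : y) => χ
  ~> fun (y : (fun (w : Nat) => Type0) 6) => fun (c : y) => c
  ~> fun (y : Type0) => fun (w : y) => w
inferred type:
  forall (y : Type0), y -> y


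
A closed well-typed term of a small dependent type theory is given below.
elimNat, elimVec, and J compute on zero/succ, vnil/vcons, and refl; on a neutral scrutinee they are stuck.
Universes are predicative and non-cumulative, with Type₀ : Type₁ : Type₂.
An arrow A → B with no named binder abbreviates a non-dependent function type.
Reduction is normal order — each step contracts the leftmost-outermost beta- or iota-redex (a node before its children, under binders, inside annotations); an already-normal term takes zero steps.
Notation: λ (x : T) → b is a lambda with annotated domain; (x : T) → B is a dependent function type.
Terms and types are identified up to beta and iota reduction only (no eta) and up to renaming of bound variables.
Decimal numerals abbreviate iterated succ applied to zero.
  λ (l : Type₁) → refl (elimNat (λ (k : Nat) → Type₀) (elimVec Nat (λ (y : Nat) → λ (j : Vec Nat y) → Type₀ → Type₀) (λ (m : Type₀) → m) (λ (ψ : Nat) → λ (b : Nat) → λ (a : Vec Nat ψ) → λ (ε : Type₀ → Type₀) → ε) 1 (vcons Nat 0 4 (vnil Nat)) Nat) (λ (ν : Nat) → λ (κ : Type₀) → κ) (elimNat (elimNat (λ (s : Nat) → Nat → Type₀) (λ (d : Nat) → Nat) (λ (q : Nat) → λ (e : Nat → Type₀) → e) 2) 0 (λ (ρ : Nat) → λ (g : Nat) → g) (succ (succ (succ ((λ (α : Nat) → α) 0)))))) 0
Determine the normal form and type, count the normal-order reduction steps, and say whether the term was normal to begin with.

reduced normal form:
  λ (l : Type₁) → refl Nat 0
inferred type:
  Type₁ → Eq Nat 0 0
reduction steps (normal order): 26
term was already normal: no
first contracted redex: an elimVec iota-redex


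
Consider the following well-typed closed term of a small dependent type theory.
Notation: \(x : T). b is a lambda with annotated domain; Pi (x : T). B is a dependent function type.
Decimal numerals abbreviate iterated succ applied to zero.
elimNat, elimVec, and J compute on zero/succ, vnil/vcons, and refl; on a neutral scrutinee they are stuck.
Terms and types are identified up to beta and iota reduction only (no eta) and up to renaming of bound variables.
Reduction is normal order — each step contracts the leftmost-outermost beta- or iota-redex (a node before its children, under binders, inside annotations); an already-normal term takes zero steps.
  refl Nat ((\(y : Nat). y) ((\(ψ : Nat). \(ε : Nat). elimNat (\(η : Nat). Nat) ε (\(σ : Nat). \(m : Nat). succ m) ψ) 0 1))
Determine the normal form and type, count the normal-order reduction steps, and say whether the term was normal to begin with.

normal form:
  refl Nat 1
the term's type:
  Eq Nat 1 1
normal-order step count: 4
term was already normal: no
first contracted redex: a beta-redex


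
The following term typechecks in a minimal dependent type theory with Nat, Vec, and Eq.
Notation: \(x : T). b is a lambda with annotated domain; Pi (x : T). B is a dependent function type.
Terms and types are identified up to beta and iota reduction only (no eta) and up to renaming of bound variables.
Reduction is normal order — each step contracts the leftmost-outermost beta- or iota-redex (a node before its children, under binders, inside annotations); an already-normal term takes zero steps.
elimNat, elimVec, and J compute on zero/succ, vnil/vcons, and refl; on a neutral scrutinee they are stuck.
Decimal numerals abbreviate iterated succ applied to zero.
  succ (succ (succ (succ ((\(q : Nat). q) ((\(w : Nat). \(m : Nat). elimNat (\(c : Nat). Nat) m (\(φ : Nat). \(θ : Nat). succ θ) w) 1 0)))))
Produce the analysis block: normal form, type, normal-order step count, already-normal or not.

reduced normal form:
  5
type:
  Nat
reduction steps (normal order): 7
term was already normal: no
first contracted redex: a beta-redex


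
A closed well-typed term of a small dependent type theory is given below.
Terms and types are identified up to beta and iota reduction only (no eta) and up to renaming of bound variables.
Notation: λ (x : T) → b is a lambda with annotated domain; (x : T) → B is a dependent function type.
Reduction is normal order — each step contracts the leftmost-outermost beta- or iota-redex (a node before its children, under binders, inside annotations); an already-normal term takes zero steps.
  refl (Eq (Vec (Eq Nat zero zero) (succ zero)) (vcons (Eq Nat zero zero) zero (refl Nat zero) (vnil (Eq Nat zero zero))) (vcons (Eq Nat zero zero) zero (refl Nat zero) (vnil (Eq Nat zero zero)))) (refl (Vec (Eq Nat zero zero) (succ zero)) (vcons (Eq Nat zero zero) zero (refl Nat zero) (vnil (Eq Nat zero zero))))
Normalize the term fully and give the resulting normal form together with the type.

normal form:
  refl (Eq (Vec (Eq Nat zero zero) (succ zero)) (vcons (Eq Nat zero zero) zero (refl Nat zero) (vnil (Eq Nat zero zero))) (vcons (Eq Nat zero zero) zero (refl Nat zero) (vnil (Eq Nat zero zero)))) (refl (Vec (Eq Nat zero zero) (succ zero)) (vcons (Eq Nat zero zero) zero (refl Nat zero) (vnil (Eq Nat zero zero))))
the term's type:
  Eq (Eq (Vec (Eq Nat zero zero) (succ zero)) (vcons (Eq Nat zero zero) zero (refl Nat zero) (vnil (Eq Nat zero zero))) (vcons (Eq Nat zero zero) zero (refl Nat zero) (vnil (Eq Nat zero zero)))) (refl (Vec (Eq Nat zero zero) (succ zero)) (vcons (Eq Nat zero zero) zero (refl Nat zero) (vnil (Eq Nat zero zero)))) (refl (Vec (Eq Nat zero zero) (succ zero)) (vcons (Eq Nat zero zero) zero (refl Nat zero) (vnil (Eq Nat zero zero))))
observation: no redex remains anywhere in the term; it is its own normal form.


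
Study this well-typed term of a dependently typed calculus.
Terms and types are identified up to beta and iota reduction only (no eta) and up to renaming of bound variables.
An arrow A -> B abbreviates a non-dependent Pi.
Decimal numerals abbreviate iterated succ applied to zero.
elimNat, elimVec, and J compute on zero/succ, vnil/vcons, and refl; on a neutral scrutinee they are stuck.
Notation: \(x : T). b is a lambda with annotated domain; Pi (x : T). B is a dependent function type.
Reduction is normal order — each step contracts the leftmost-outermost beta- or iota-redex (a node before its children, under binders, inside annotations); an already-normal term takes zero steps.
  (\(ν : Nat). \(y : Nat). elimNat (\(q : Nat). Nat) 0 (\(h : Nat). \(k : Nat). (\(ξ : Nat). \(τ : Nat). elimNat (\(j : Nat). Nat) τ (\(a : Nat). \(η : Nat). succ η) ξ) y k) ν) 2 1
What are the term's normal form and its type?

resulting normal form:
  2
inferred type:
  Nat
observation: normalization takes exactly 21 steps under the normal-order strategy.


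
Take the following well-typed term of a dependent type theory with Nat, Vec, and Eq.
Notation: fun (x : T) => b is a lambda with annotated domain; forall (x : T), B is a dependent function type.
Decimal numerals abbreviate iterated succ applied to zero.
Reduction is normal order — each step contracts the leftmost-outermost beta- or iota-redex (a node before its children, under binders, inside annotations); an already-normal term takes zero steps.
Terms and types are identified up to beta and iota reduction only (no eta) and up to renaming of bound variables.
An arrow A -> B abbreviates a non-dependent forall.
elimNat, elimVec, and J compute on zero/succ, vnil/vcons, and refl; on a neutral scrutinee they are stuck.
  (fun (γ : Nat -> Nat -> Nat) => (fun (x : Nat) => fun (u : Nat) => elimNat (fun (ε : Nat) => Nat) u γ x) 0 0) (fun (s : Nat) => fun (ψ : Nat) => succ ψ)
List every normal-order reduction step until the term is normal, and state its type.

normal-order reduction sequence:
  (fun (γ : Nat -> Nat -> Nat) => (fun (x : Nat) => fun (u : Nat) => elimNat (fun (ε : Nat) => Nat) u γ x) 0 0) (fun (s : Nat) => fun (ψ : Nat) => succ ψ)
  ~> (fun (γ : Nat) => fun (x : Nat) => elimNat (fun (u : Nat) => Nat) x (fun (ε : Nat) => fun (s : Nat) => succ s) γ) 0 0
  ~> (fun (γ : Nat) => elimNat (fun (x : Nat) => Nat) γ (fun (u : Nat) => fun (ε : Nat) => succ ε) 0) 0
  ~> elimNat (fun (γ : Nat) => Nat) 0 (fun (x : Nat) => fun (u : Nat) => succ u) 0
  ~> 0
the term's type:
  Nat


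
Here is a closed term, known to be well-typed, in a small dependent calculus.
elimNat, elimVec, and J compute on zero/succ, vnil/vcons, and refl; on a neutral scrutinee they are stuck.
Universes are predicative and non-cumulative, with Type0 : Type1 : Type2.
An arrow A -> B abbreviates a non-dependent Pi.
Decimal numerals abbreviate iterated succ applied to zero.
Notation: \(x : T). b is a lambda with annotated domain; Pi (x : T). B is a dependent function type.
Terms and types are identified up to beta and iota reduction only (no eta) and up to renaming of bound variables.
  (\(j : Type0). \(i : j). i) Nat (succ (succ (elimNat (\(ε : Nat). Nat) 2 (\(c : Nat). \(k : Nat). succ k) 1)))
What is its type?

inferred type:
  Nat


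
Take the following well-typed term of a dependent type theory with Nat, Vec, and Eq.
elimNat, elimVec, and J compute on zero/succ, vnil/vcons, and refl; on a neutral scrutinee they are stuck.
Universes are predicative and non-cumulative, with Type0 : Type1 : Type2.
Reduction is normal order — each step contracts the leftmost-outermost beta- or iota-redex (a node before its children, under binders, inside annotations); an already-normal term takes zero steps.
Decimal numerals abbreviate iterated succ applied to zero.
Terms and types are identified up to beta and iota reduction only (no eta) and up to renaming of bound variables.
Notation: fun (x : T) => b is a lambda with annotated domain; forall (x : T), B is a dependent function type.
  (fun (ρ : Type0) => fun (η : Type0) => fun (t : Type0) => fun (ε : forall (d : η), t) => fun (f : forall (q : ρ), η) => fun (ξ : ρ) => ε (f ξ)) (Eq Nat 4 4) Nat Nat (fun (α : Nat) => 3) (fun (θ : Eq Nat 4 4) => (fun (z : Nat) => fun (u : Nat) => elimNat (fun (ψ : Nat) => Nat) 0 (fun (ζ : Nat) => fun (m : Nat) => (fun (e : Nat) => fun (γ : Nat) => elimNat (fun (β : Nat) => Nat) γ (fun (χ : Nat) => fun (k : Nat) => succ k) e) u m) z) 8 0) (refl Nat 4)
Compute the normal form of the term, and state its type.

resulting normal form:
  3
inferred type:
  Nat
observation: the term reaches its normal form after 7 normal-order steps.


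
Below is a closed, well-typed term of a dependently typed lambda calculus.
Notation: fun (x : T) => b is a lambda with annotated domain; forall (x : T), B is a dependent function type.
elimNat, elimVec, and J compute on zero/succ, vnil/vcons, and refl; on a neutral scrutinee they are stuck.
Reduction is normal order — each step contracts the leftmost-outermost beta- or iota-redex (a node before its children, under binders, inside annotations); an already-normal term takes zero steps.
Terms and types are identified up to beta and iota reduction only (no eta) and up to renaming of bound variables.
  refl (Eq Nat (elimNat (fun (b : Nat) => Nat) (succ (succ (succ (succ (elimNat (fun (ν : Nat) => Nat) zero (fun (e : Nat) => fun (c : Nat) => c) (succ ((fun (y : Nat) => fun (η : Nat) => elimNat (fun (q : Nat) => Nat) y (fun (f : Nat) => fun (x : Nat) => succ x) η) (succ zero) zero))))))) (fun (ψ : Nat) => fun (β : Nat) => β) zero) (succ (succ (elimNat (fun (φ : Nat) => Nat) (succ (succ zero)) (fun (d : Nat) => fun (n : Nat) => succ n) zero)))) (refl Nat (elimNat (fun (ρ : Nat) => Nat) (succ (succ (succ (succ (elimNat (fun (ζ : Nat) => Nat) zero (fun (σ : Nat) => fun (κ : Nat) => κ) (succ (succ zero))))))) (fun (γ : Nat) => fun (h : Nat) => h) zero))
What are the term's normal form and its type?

reduced normal form:
  refl (Eq Nat (succ (succ (succ (succ zero)))) (succ (succ (succ (succ zero))))) (refl Nat (succ (succ (succ (succ zero)))))
type:
  Eq (Eq Nat (succ (succ (succ (succ zero)))) (succ (succ (succ (succ zero))))) (refl Nat (succ (succ (succ (succ zero))))) (refl Nat (succ (succ (succ (succ zero)))))
observation: reduction starts at an elimNat iota-redex, and 20 normal-order steps reach the normal form.


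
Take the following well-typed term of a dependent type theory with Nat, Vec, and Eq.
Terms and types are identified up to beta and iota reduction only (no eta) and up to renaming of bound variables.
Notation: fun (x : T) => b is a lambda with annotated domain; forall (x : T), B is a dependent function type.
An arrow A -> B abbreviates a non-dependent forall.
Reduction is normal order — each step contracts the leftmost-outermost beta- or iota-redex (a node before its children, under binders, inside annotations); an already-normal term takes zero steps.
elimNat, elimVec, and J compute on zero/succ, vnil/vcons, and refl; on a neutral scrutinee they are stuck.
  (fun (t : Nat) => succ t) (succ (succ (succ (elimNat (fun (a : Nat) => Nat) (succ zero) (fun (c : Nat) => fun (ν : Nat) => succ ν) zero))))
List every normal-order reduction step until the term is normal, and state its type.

normal-order reduction sequence:
  (fun (t : Nat) => succ t) (succ (succ (succ (elimNat (fun (a : Nat) => Nat) (succ zero) (fun (c : Nat) => fun (ν : Nat) => succ ν) zero))))
  ~> succ (succ (succ (succ (elimNat (fun (t : Nat) => Nat) (succ zero) (fun (a : Nat) => fun (c : Nat) => succ c) zero))))
  ~> succ (succ (succ (succ (succ zero))))
inferred type:
  Nat


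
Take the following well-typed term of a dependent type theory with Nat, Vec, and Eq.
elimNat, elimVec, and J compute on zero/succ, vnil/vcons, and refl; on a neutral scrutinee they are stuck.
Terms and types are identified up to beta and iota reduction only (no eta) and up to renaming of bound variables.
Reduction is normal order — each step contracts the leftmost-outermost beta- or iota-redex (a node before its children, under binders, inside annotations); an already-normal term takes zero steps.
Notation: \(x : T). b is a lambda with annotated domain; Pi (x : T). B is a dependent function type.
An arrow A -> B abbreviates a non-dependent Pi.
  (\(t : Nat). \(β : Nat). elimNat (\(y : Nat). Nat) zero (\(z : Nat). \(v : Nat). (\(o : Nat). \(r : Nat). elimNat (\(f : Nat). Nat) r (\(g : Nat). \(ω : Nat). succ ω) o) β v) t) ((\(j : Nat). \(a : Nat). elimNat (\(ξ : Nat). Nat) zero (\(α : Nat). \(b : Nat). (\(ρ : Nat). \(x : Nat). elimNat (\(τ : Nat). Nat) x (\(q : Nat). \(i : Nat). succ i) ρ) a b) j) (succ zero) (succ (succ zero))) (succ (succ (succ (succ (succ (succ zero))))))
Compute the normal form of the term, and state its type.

reduced normal form:
  succ (succ (succ (succ (succ (succ (succ (succ (succ (succ (succ (succ zero)))))))))))
inferred type:
  Nat
observation: the term reaches its normal form after 45 normal-order steps.


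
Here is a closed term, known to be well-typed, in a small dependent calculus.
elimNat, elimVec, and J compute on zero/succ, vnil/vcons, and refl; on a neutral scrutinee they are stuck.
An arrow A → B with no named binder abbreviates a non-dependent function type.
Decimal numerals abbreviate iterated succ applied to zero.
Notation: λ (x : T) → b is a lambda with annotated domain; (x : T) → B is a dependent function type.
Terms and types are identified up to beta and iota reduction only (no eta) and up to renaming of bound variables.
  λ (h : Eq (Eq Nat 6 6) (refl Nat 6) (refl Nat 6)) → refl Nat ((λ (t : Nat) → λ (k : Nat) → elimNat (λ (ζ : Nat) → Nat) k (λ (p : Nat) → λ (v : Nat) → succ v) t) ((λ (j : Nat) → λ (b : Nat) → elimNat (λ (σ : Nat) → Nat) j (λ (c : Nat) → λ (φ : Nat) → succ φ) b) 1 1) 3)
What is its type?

type:
  Eq (Eq Nat 6 6) (refl Nat 6) (refl Nat 6) → Eq Nat 5 5


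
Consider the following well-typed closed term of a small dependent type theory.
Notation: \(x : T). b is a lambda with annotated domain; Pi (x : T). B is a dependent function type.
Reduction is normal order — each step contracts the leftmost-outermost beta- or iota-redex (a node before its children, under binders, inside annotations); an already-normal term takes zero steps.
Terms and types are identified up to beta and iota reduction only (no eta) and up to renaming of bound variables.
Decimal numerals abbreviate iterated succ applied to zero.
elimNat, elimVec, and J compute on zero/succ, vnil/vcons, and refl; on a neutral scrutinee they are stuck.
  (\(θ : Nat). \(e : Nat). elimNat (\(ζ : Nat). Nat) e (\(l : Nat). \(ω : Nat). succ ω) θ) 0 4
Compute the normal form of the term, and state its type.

reduced normal form:
  4
the term's type:
  Nat
observation: 3 normal-order steps normalize the term, beginning with a beta-redex.


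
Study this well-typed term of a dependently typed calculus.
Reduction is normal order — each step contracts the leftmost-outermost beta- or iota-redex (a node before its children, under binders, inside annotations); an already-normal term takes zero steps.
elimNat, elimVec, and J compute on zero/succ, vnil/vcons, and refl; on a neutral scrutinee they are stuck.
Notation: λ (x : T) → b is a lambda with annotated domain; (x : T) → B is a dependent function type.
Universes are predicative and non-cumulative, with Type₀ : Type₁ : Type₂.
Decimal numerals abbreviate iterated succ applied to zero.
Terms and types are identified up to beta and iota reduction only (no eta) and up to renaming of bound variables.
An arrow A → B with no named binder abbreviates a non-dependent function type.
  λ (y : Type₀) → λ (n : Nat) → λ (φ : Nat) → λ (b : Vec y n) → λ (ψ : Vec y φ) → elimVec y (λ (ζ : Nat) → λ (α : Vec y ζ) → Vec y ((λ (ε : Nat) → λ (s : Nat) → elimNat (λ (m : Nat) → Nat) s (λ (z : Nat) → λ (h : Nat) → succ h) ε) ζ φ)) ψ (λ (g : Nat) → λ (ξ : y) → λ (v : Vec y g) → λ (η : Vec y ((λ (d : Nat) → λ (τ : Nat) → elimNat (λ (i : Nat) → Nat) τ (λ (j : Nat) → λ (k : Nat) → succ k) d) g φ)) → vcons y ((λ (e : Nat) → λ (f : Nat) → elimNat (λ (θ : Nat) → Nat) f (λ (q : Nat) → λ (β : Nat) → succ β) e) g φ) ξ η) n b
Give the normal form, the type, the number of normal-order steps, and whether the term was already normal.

resulting normal form:
  λ (y : Type₀) → λ (n : Nat) → λ (φ : Nat) → λ (b : Vec y n) → λ (ψ : Vec y φ) → elimVec y (λ (ζ : Nat) → λ (α : Vec y ζ) → Vec y (elimNat (λ (ε : Nat) → Nat) φ (λ (s : Nat) → λ (m : Nat) → succ m) ζ)) ψ (λ (z : Nat) → λ (h : y) → λ (g : Vec y z) → λ (ξ : Vec y (elimNat (λ (v : Nat) → Nat) φ (λ (η : Nat) → λ (d : Nat) → succ d) z)) → vcons y (elimNat (λ (τ : Nat) → Nat) φ (λ (i : Nat) → λ (j : Nat) → succ j) z) h ξ) n b
type:
  (y : Type₀) → (n : Nat) → (φ : Nat) → Vec y n → Vec y φ → Vec y (elimNat (λ (b : Nat) → Nat) φ (λ (ψ : Nat) → λ (ζ : Nat) → succ ζ) n)
reduction steps (normal order): 6
started in normal form: no
first redex: a beta-redex


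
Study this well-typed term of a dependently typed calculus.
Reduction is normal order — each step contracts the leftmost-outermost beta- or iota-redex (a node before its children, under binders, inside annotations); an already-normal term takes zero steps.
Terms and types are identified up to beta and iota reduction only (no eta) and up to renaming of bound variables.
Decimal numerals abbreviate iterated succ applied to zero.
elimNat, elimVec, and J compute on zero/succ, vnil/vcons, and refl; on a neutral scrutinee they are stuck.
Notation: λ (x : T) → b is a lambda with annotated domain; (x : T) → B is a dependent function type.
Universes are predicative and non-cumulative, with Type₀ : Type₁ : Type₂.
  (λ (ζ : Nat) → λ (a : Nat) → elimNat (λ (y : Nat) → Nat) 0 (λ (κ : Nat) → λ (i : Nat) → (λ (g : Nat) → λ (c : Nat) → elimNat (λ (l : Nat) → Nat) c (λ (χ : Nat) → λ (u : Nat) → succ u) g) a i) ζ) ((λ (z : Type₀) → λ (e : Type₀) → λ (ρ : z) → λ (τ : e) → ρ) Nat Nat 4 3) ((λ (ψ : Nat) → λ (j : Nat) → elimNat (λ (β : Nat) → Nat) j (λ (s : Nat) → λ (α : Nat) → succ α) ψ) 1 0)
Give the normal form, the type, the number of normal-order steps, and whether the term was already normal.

normal form:
  4
inferred type:
  Nat
normal-order step count: 31
term was already normal: no
first redex: a beta-redex


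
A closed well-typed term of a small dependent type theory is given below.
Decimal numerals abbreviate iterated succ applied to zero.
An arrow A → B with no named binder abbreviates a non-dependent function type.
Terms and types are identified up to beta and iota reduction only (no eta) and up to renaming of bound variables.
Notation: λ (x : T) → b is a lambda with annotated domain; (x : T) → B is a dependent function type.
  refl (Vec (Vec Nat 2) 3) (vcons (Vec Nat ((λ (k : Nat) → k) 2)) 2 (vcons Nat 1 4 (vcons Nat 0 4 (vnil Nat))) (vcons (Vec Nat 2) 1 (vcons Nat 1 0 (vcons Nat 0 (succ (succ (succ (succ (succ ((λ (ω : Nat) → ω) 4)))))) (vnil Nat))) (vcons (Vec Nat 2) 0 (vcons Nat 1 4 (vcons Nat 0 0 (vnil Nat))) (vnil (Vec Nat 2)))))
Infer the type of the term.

type:
  Eq (Vec (Vec Nat 2) 3) (vcons (Vec Nat 2) 2 (vcons Nat 1 4 (vcons Nat 0 4 (vnil Nat))) (vcons (Vec Nat 2) 1 (vcons Nat 1 0 (vcons Nat 0 9 (vnil Nat))) (vcons (Vec Nat 2) 0 (vcons Nat 1 4 (vcons Nat 0 0 (vnil Nat))) (vnil (Vec Nat 2))))) (vcons (Vec Nat 2) 2 (vcons Nat 1 4 (vcons Nat 0 4 (vnil Nat))) (vcons (Vec Nat 2) 1 (vcons Nat 1 0 (vcons Nat 0 9 (vnil Nat))) (vcons (Vec Nat 2) 0 (vcons Nat 1 4 (vcons Nat 0 0 (vnil Nat))) (vnil (Vec Nat 2)))))


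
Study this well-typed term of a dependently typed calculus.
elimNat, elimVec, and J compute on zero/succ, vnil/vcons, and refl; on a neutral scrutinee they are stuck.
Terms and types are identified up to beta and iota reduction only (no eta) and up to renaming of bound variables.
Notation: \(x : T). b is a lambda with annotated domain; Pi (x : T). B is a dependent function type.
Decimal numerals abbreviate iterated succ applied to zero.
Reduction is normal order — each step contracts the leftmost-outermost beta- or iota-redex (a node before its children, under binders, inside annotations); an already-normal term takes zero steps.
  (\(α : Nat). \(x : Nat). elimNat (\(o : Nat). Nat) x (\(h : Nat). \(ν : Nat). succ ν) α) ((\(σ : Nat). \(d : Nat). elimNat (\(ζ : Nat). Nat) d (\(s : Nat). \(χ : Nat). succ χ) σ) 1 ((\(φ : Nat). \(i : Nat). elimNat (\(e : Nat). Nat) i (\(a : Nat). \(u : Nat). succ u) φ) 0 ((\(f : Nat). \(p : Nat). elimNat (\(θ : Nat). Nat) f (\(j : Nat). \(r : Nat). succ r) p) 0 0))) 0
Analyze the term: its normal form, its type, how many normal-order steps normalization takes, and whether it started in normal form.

reduced normal form:
  1
the term's type:
  Nat
reduction steps (normal order): 18
term was already normal: no
first redex: a beta-redex


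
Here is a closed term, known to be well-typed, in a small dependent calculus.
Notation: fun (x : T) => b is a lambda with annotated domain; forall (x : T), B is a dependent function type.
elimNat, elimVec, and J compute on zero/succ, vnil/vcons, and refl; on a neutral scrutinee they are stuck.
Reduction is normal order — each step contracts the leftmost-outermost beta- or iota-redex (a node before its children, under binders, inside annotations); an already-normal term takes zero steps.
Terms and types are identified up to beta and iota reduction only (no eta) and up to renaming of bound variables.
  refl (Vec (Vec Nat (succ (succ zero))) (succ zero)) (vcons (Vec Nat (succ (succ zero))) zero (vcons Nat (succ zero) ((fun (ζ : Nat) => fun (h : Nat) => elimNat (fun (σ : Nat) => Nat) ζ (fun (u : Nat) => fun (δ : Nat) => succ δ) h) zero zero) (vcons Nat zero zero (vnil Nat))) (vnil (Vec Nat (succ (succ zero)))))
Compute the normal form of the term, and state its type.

reduced normal form:
  refl (Vec (Vec Nat (succ (succ zero))) (succ zero)) (vcons (Vec Nat (succ (succ zero))) zero (vcons Nat (succ zero) zero (vcons Nat zero zero (vnil Nat))) (vnil (Vec Nat (succ (succ zero)))))
inferred type:
  Eq (Vec (Vec Nat (succ (succ zero))) (succ zero)) (vcons (Vec Nat (succ (succ zero))) zero (vcons Nat (succ zero) zero (vcons Nat zero zero (vnil Nat))) (vnil (Vec Nat (succ (succ zero))))) (vcons (Vec Nat (succ (succ zero))) zero (vcons Nat (succ zero) zero (vcons Nat zero zero (vnil Nat))) (vnil (Vec Nat (succ (succ zero)))))


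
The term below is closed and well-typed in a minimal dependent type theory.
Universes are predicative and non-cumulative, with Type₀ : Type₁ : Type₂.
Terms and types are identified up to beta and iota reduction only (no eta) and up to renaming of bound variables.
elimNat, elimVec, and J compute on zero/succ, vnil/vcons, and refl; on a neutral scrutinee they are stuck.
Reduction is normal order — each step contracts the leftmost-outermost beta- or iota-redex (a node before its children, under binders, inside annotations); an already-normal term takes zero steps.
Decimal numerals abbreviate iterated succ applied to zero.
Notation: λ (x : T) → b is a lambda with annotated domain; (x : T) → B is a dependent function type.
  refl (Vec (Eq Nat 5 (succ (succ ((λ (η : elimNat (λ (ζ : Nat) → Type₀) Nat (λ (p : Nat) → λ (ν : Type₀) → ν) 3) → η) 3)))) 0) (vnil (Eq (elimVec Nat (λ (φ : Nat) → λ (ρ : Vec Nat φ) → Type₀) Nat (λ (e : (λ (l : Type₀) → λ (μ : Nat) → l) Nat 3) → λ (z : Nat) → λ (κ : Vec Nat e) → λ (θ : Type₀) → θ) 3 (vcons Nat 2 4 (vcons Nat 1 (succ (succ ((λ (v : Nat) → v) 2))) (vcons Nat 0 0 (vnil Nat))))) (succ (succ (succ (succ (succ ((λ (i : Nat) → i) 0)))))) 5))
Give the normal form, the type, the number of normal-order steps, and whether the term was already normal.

reduced normal form:
  refl (Vec (Eq Nat 5 5) 0) (vnil (Eq Nat 5 5))
inferred type:
  Eq (Vec (Eq Nat 5 5) 0) (vnil (Eq Nat 5 5)) (vnil (Eq Nat 5 5))
reduction steps (normal order): 18
already normal: no
first contracted redex: a beta-redex


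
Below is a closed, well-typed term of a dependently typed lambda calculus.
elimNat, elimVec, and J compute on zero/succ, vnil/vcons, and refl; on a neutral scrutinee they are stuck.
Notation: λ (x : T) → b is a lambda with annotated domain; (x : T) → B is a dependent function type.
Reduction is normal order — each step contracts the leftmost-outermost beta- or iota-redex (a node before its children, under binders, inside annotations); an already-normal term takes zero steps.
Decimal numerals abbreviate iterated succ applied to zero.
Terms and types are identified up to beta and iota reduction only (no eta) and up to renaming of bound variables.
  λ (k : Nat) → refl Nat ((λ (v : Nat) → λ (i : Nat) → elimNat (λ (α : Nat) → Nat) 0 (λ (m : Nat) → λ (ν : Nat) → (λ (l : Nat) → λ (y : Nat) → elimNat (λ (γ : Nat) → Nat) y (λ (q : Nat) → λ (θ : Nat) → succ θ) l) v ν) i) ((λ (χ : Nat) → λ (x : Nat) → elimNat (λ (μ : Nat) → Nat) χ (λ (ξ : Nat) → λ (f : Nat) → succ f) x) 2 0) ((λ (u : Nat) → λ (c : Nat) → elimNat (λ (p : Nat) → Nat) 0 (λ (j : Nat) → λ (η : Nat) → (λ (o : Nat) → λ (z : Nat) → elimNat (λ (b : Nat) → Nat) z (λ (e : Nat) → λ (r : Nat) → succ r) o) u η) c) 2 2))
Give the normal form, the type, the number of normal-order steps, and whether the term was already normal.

resulting normal form:
  λ (k : Nat) → refl Nat 8
inferred type:
  (k : Nat) → Eq Nat 8 8
steps to reach normal form (normal order): 54
term was already normal: no
first redex: a beta-redex


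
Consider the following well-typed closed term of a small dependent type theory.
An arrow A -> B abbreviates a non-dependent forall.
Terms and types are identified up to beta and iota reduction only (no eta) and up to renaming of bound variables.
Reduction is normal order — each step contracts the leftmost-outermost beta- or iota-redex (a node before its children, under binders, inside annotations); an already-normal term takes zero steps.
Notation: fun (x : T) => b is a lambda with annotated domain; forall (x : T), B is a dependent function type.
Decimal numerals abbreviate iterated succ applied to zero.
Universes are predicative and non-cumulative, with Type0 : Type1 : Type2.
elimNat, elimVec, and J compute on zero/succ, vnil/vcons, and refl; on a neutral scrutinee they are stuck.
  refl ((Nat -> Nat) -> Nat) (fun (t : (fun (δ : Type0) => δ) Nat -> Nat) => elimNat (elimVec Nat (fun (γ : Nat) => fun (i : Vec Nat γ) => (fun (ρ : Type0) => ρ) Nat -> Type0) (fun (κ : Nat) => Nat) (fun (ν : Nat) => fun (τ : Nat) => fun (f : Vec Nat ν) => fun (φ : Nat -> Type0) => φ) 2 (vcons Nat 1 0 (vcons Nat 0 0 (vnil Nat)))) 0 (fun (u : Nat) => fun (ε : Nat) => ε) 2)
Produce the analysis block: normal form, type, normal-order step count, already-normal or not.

normal form:
  refl ((Nat -> Nat) -> Nat) (fun (t : Nat -> Nat) => 0)
inferred type:
  Eq ((Nat -> Nat) -> Nat) (fun (t : Nat -> Nat) => 0) (fun (δ : Nat -> Nat) => 0)
normal-order step count: 8
started in normal form: no
first contracted redex: a beta-redex


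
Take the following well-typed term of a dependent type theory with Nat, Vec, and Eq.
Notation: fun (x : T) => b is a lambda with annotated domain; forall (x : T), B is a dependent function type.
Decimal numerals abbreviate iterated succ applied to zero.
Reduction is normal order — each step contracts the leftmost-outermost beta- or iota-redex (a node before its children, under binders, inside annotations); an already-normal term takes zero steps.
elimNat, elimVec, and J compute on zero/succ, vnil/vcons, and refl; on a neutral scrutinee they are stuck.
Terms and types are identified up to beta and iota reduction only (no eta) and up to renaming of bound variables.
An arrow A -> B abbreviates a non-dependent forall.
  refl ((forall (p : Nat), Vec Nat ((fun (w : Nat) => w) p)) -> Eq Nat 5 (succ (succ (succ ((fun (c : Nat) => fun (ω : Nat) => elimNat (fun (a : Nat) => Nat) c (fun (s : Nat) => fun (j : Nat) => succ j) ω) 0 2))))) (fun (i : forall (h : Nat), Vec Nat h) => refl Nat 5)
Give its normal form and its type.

resulting normal form:
  refl ((forall (p : Nat), Vec Nat p) -> Eq Nat 5 5) (fun (w : forall (c : Nat), Vec Nat c) => refl Nat 5)
type:
  Eq ((forall (p : Nat), Vec Nat p) -> Eq Nat 5 5) (fun (w : forall (c : Nat), Vec Nat c) => refl Nat 5) (fun (ω : forall (a : Nat), Vec Nat a) => refl Nat 5)
observation: normalization takes exactly 10 steps under the normal-order strategy.
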